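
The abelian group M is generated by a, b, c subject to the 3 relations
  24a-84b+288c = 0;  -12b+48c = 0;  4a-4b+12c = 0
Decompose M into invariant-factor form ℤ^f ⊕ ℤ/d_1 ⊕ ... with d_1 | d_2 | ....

Answer: M ≅ ℤ/4 ⊕ ℤ/12 ⊕ ℤ/24

Derivation:
rank_ℚ(R)=3; free=3−3=0
SNF(R) diag = [4, 12, 24] → torsion [4, 12, 24]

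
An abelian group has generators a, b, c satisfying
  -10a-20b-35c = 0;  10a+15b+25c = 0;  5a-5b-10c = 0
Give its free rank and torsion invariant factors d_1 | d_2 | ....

Answer: M ≅ ℤ/5 ⊕ ℤ/5 ⊕ ℤ/5

Derivation:
rank_ℚ(R)=3; free=3−3=0
SNF(R) diag = [5, 5, 5] → torsion [5, 5, 5]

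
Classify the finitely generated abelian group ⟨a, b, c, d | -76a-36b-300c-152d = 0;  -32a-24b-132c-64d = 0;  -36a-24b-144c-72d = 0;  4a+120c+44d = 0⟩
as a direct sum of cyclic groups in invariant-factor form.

Answer: M ≅ ℤ/4 ⊕ ℤ/12 ⊕ ℤ/36 ⊕ ℤ/36

Derivation:
rank_ℚ(R)=4; free=4−4=0
SNF(R) diag = [4, 12, 36, 36] → torsion [4, 12, 36, 36]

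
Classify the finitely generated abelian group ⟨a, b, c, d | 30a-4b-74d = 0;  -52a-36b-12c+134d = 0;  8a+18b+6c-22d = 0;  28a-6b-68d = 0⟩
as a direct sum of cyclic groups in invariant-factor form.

Answer: M ≅ ℤ/2 ⊕ ℤ/2 ⊕ ℤ/6 ⊕ ℤ/18

Derivation:
rank_ℚ(R)=4; free=4−4=0
SNF(R) diag = [2, 2, 6, 18] → torsion [2, 2, 6, 18]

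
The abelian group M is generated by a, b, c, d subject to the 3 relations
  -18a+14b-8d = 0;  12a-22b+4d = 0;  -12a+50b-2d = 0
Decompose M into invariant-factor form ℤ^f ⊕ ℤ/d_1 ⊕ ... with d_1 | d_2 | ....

Answer: M ≅ ℤ^1 ⊕ ℤ/2 ⊕ ℤ/6 ⊕ ℤ/18

Derivation:
rank_ℚ(R)=3; free=4−3=1
SNF(R) diag = [2, 6, 18] → torsion [2, 6, 18]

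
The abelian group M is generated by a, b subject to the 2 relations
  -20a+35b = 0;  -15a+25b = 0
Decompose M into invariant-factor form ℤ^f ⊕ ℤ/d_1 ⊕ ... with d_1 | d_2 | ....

Answer: M ≅ ℤ/5 ⊕ ℤ/5

Derivation:
rank_ℚ(R)=2; free=2−2=0
SNF(R) diag = [5, 5] → torsion [5, 5]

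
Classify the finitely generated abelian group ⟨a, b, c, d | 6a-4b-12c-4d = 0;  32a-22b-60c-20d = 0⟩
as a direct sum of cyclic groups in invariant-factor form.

rank_ℚ(R)=2; free=4−2=2
SNF(R) diag = [2, 2] → torsion [2, 2]

Answer: M ≅ ℤ^2 ⊕ ℤ/2 ⊕ ℤ/2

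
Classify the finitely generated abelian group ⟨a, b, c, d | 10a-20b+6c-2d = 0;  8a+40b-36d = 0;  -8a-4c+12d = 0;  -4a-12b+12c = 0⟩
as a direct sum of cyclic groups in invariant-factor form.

rank_ℚ(R)=4; free=4−4=0
SNF(R) diag = [2, 4, 4, 4] → torsion [2, 4, 4, 4]

Answer: M ≅ ℤ/2 ⊕ ℤ/4 ⊕ ℤ/4 ⊕ ℤ/4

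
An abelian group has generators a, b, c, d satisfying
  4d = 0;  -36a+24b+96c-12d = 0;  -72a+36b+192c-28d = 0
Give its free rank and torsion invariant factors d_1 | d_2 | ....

Answer: M ≅ ℤ^1 ⊕ ℤ/4 ⊕ ℤ/12 ⊕ ℤ/12

Derivation:
rank_ℚ(R)=3; free=4−3=1
SNF(R) diag = [4, 12, 12] → torsion [4, 12, 12]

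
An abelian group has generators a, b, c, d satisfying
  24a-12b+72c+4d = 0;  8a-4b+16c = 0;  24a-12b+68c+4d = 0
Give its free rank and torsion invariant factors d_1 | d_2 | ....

rank_ℚ(R)=3; free=4−3=1
SNF(R) diag = [4, 4, 4] → torsion [4, 4, 4]

Answer: M ≅ ℤ^1 ⊕ ℤ/4 ⊕ ℤ/4 ⊕ ℤ/4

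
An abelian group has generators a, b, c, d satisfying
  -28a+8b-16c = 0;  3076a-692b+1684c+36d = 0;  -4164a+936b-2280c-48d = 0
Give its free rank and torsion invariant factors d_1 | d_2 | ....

rank_ℚ(R)=3; free=4−3=1
SNF(R) diag = [4, 12, 24] → torsion [4, 12, 24]

Answer: M ≅ ℤ^1 ⊕ ℤ/4 ⊕ ℤ/12 ⊕ ℤ/24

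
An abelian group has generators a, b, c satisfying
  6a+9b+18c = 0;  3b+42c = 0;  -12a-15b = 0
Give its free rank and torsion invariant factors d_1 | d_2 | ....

Answer: M ≅ ℤ/3 ⊕ ℤ/6 ⊕ ℤ/6

Derivation:
rank_ℚ(R)=3; free=3−3=0
SNF(R) diag = [3, 6, 6] → torsion [3, 6, 6]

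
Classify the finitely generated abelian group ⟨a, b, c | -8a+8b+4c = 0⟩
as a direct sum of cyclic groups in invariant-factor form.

Answer: M ≅ ℤ^2 ⊕ ℤ/4

Derivation:
rank_ℚ(R)=1; free=3−1=2
SNF(R) diag = [4] → torsion [4]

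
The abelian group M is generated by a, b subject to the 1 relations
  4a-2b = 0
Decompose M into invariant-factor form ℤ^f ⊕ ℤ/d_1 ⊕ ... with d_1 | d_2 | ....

Answer: M ≅ ℤ^1 ⊕ ℤ/2

Derivation:
rank_ℚ(R)=1; free=2−1=1
SNF(R) diag = [2] → torsion [2]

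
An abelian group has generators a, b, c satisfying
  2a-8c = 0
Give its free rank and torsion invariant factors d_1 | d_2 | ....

Answer: M ≅ ℤ^2 ⊕ ℤ/2

Derivation:
rank_ℚ(R)=1; free=3−1=2
SNF(R) diag = [2] → torsion [2]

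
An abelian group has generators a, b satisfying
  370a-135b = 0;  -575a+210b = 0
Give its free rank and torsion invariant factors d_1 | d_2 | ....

Answer: M ≅ ℤ/5 ⊕ ℤ/15

Derivation:
rank_ℚ(R)=2; free=2−2=0
SNF(R) diag = [5, 15] → torsion [5, 15]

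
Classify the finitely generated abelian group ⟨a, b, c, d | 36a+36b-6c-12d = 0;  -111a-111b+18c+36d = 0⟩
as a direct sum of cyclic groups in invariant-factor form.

Answer: M ≅ ℤ^2 ⊕ ℤ/3 ⊕ ℤ/6

Derivation:
rank_ℚ(R)=2; free=4−2=2
SNF(R) diag = [3, 6] → torsion [3, 6]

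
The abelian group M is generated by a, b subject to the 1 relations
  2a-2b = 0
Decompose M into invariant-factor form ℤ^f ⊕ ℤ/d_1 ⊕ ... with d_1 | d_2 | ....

Answer: M ≅ ℤ^1 ⊕ ℤ/2

Derivation:
rank_ℚ(R)=1; free=2−1=1
SNF(R) diag = [2] → torsion [2]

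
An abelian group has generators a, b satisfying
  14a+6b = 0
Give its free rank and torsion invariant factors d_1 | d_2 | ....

rank_ℚ(R)=1; free=2−1=1
SNF(R) diag = [2] → torsion [2]

Answer: M ≅ ℤ^1 ⊕ ℤ/2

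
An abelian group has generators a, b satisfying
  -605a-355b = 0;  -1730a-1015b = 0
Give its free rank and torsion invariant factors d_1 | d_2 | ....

Answer: M ≅ ℤ/5 ⊕ ℤ/15

Derivation:
rank_ℚ(R)=2; free=2−2=0
SNF(R) diag = [5, 15] → torsion [5, 15]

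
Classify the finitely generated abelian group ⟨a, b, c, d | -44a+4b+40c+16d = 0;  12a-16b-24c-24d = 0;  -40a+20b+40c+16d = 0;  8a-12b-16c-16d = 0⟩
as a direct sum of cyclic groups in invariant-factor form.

Answer: M ≅ ℤ/4 ⊕ ℤ/4 ⊕ ℤ/8 ⊕ ℤ/24

Derivation:
rank_ℚ(R)=4; free=4−4=0
SNF(R) diag = [4, 4, 8, 24] → torsion [4, 4, 8, 24]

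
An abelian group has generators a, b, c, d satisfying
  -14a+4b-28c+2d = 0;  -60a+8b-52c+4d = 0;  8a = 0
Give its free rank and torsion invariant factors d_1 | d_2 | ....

rank_ℚ(R)=3; free=4−3=1
SNF(R) diag = [2, 4, 8] → torsion [2, 4, 8]

Answer: M ≅ ℤ^1 ⊕ ℤ/2 ⊕ ℤ/4 ⊕ ℤ/8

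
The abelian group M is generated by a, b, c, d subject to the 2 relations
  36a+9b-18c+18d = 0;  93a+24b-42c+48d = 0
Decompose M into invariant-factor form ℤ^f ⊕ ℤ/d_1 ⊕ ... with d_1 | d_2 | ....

Answer: M ≅ ℤ^2 ⊕ ℤ/3 ⊕ ℤ/9

Derivation:
rank_ℚ(R)=2; free=4−2=2
SNF(R) diag = [3, 9] → torsion [3, 9]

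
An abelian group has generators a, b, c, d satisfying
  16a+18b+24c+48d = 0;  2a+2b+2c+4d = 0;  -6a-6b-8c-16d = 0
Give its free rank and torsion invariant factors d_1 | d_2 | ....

Answer: M ≅ ℤ^1 ⊕ ℤ/2 ⊕ ℤ/2 ⊕ ℤ/2

Derivation:
rank_ℚ(R)=3; free=4−3=1
SNF(R) diag = [2, 2, 2] → torsion [2, 2, 2]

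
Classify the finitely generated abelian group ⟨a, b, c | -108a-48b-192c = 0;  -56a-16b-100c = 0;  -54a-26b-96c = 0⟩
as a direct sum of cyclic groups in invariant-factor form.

rank_ℚ(R)=3; free=3−3=0
SNF(R) diag = [2, 4, 12] → torsion [2, 4, 12]

Answer: M ≅ ℤ/2 ⊕ ℤ/4 ⊕ ℤ/12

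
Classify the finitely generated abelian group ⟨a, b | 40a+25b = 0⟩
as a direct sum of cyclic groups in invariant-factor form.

Answer: M ≅ ℤ^1 ⊕ ℤ/5

Derivation:
rank_ℚ(R)=1; free=2−1=1
SNF(R) diag = [5] → torsion [5]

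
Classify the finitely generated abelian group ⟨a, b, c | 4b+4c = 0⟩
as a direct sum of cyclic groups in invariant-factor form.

rank_ℚ(R)=1; free=3−1=2
SNF(R) diag = [4] → torsion [4]

Answer: M ≅ ℤ^2 ⊕ ℤ/4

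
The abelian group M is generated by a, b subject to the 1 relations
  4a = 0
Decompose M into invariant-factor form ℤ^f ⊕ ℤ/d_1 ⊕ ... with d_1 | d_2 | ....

rank_ℚ(R)=1; free=2−1=1
SNF(R) diag = [4] → torsion [4]

Answer: M ≅ ℤ^1 ⊕ ℤ/4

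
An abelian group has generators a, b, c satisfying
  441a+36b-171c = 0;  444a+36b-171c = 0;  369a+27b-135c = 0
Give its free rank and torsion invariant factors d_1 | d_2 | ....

rank_ℚ(R)=3; free=3−3=0
SNF(R) diag = [3, 9, 27] → torsion [3, 9, 27]

Answer: M ≅ ℤ/3 ⊕ ℤ/9 ⊕ ℤ/27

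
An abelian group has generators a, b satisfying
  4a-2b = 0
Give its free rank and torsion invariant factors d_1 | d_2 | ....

rank_ℚ(R)=1; free=2−1=1
SNF(R) diag = [2] → torsion [2]

Answer: M ≅ ℤ^1 ⊕ ℤ/2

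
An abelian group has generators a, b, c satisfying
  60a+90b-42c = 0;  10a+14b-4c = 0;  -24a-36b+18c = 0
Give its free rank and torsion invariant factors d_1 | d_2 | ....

Answer: M ≅ ℤ/2 ⊕ ℤ/6 ⊕ ℤ/6

Derivation:
rank_ℚ(R)=3; free=3−3=0
SNF(R) diag = [2, 6, 6] → torsion [2, 6, 6]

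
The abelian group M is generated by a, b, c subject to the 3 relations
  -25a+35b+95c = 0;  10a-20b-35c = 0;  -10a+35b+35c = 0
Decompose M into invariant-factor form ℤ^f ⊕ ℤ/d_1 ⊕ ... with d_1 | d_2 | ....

Answer: M ≅ ℤ/5 ⊕ ℤ/15 ⊕ ℤ/15

Derivation:
rank_ℚ(R)=3; free=3−3=0
SNF(R) diag = [5, 15, 15] → torsion [5, 15, 15]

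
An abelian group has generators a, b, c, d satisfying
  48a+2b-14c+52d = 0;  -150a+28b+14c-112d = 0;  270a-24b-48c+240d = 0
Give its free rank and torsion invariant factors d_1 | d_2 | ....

rank_ℚ(R)=3; free=4−3=1
SNF(R) diag = [2, 6, 18] → torsion [2, 6, 18]

Answer: M ≅ ℤ^1 ⊕ ℤ/2 ⊕ ℤ/6 ⊕ ℤ/18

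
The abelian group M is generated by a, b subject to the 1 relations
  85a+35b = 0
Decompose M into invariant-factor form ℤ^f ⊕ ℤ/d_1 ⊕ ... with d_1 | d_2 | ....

Answer: M ≅ ℤ^1 ⊕ ℤ/5

Derivation:
rank_ℚ(R)=1; free=2−1=1
SNF(R) diag = [5] → torsion [5]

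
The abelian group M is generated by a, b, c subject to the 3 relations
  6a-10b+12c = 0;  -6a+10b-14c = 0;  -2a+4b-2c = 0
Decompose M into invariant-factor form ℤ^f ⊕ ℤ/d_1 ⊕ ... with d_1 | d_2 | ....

rank_ℚ(R)=3; free=3−3=0
SNF(R) diag = [2, 2, 2] → torsion [2, 2, 2]

Answer: M ≅ ℤ/2 ⊕ ℤ/2 ⊕ ℤ/2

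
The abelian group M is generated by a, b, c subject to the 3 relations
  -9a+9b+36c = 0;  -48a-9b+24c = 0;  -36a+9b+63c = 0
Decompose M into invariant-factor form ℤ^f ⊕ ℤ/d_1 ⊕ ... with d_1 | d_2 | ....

Answer: M ≅ ℤ/3 ⊕ ℤ/9 ⊕ ℤ/27

Derivation:
rank_ℚ(R)=3; free=3−3=0
SNF(R) diag = [3, 9, 27] → torsion [3, 9, 27]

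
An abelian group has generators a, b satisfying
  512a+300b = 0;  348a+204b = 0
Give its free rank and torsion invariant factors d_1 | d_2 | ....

Answer: M ≅ ℤ/4 ⊕ ℤ/12

Derivation:
rank_ℚ(R)=2; free=2−2=0
SNF(R) diag = [4, 12] → torsion [4, 12]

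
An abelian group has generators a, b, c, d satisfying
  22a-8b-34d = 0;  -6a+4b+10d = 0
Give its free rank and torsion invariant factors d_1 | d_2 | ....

rank_ℚ(R)=2; free=4−2=2
SNF(R) diag = [2, 4] → torsion [2, 4]

Answer: M ≅ ℤ^2 ⊕ ℤ/2 ⊕ ℤ/4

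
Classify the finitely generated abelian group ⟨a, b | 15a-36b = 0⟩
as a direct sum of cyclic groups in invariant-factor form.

rank_ℚ(R)=1; free=2−1=1
SNF(R) diag = [3] → torsion [3]

Answer: M ≅ ℤ^1 ⊕ ℤ/3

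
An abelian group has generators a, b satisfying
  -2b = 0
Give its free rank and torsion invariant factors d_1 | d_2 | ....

rank_ℚ(R)=1; free=2−1=1
SNF(R) diag = [2] → torsion [2]

Answer: M ≅ ℤ^1 ⊕ ℤ/2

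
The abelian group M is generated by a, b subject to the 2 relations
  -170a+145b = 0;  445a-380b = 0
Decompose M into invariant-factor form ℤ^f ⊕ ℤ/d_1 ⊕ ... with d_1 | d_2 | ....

rank_ℚ(R)=2; free=2−2=0
SNF(R) diag = [5, 15] → torsion [5, 15]

Answer: M ≅ ℤ/5 ⊕ ℤ/15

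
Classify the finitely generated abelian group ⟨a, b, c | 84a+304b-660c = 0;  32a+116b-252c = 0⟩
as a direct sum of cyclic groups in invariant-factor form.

rank_ℚ(R)=2; free=3−2=1
SNF(R) diag = [4, 4] → torsion [4, 4]

Answer: M ≅ ℤ^1 ⊕ ℤ/4 ⊕ ℤ/4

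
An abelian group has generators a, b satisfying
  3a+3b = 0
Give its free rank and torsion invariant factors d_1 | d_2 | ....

rank_ℚ(R)=1; free=2−1=1
SNF(R) diag = [3] → torsion [3]

Answer: M ≅ ℤ^1 ⊕ ℤ/3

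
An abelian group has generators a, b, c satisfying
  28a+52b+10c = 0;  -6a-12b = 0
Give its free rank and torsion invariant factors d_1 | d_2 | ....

rank_ℚ(R)=2; free=3−2=1
SNF(R) diag = [2, 6] → torsion [2, 6]

Answer: M ≅ ℤ^1 ⊕ ℤ/2 ⊕ ℤ/6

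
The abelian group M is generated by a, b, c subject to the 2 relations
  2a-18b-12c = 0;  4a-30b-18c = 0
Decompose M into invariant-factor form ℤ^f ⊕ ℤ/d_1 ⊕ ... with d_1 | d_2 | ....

rank_ℚ(R)=2; free=3−2=1
SNF(R) diag = [2, 6] → torsion [2, 6]

Answer: M ≅ ℤ^1 ⊕ ℤ/2 ⊕ ℤ/6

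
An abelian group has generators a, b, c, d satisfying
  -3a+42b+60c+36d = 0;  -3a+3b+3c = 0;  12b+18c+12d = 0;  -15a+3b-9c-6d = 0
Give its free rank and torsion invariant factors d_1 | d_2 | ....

Answer: M ≅ ℤ/3 ⊕ ℤ/3 ⊕ ℤ/6 ⊕ ℤ/18

Derivation:
rank_ℚ(R)=4; free=4−4=0
SNF(R) diag = [3, 3, 6, 18] → torsion [3, 3, 6, 18]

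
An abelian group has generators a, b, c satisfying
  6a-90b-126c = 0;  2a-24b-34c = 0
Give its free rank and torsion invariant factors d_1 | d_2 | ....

rank_ℚ(R)=2; free=3−2=1
SNF(R) diag = [2, 6] → torsion [2, 6]

Answer: M ≅ ℤ^1 ⊕ ℤ/2 ⊕ ℤ/6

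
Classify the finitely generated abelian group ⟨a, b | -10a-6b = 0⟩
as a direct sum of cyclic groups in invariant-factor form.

rank_ℚ(R)=1; free=2−1=1
SNF(R) diag = [2] → torsion [2]

Answer: M ≅ ℤ^1 ⊕ ℤ/2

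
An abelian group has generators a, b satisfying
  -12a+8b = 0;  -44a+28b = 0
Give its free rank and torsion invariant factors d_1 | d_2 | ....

Answer: M ≅ ℤ/4 ⊕ ℤ/4

Derivation:
rank_ℚ(R)=2; free=2−2=0
SNF(R) diag = [4, 4] → torsion [4, 4]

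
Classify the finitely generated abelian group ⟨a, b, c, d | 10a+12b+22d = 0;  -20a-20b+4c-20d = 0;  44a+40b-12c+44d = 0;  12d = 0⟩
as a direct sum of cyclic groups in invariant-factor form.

rank_ℚ(R)=4; free=4−4=0
SNF(R) diag = [2, 4, 4, 12] → torsion [2, 4, 4, 12]

Answer: M ≅ ℤ/2 ⊕ ℤ/4 ⊕ ℤ/4 ⊕ ℤ/12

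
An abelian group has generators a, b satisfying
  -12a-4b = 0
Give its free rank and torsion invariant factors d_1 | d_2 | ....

Answer: M ≅ ℤ^1 ⊕ ℤ/4

Derivation:
rank_ℚ(R)=1; free=2−1=1
SNF(R) diag = [4] → torsion [4]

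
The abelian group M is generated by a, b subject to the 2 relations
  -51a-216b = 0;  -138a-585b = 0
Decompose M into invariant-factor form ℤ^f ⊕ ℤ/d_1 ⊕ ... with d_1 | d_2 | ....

rank_ℚ(R)=2; free=2−2=0
SNF(R) diag = [3, 9] → torsion [3, 9]

Answer: M ≅ ℤ/3 ⊕ ℤ/9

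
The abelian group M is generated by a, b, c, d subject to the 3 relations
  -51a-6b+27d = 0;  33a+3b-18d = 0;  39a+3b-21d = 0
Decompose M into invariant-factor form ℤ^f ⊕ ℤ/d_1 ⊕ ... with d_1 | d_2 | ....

rank_ℚ(R)=3; free=4−3=1
SNF(R) diag = [3, 3, 3] → torsion [3, 3, 3]

Answer: M ≅ ℤ^1 ⊕ ℤ/3 ⊕ ℤ/3 ⊕ ℤ/3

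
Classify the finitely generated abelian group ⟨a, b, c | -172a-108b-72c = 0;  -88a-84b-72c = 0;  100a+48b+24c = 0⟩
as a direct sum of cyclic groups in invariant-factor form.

Answer: M ≅ ℤ/4 ⊕ ℤ/12 ⊕ ℤ/24

Derivation:
rank_ℚ(R)=3; free=3−3=0
SNF(R) diag = [4, 12, 24] → torsion [4, 12, 24]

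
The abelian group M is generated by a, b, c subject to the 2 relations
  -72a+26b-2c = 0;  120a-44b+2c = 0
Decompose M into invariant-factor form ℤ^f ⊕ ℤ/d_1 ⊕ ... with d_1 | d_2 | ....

Answer: M ≅ ℤ^1 ⊕ ℤ/2 ⊕ ℤ/6

Derivation:
rank_ℚ(R)=2; free=3−2=1
SNF(R) diag = [2, 6] → torsion [2, 6]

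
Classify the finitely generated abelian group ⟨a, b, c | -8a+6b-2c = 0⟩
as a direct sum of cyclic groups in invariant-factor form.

rank_ℚ(R)=1; free=3−1=2
SNF(R) diag = [2] → torsion [2]

Answer: M ≅ ℤ^2 ⊕ ℤ/2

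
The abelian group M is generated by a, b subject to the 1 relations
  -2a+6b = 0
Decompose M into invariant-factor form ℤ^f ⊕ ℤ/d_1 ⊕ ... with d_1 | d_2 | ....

rank_ℚ(R)=1; free=2−1=1
SNF(R) diag = [2] → torsion [2]

Answer: M ≅ ℤ^1 ⊕ ℤ/2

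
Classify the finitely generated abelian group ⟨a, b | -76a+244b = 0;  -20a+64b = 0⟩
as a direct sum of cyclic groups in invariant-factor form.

Answer: M ≅ ℤ/4 ⊕ ℤ/4

Derivation:
rank_ℚ(R)=2; free=2−2=0
SNF(R) diag = [4, 4] → torsion [4, 4]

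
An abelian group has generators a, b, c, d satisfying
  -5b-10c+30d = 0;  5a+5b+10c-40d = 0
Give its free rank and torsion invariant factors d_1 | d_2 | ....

rank_ℚ(R)=2; free=4−2=2
SNF(R) diag = [5, 5] → torsion [5, 5]

Answer: M ≅ ℤ^2 ⊕ ℤ/5 ⊕ ℤ/5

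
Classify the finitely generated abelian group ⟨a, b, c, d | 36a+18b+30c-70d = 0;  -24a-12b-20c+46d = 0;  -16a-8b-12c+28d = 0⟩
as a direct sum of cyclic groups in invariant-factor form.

rank_ℚ(R)=3; free=4−3=1
SNF(R) diag = [2, 2, 4] → torsion [2, 2, 4]

Answer: M ≅ ℤ^1 ⊕ ℤ/2 ⊕ ℤ/2 ⊕ ℤ/4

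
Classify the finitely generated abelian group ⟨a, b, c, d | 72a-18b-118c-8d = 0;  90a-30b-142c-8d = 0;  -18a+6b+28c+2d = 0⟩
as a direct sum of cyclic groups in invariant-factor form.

Answer: M ≅ ℤ^1 ⊕ ℤ/2 ⊕ ℤ/6 ⊕ ℤ/18

Derivation:
rank_ℚ(R)=3; free=4−3=1
SNF(R) diag = [2, 6, 18] → torsion [2, 6, 18]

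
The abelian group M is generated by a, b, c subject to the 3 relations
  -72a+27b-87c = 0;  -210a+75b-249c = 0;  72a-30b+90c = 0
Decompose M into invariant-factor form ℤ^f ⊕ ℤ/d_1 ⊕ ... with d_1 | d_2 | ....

rank_ℚ(R)=3; free=3−3=0
SNF(R) diag = [3, 6, 12] → torsion [3, 6, 12]

Answer: M ≅ ℤ/3 ⊕ ℤ/6 ⊕ ℤ/12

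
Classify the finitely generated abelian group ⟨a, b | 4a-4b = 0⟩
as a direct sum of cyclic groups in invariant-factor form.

rank_ℚ(R)=1; free=2−1=1
SNF(R) diag = [4] → torsion [4]

Answer: M ≅ ℤ^1 ⊕ ℤ/4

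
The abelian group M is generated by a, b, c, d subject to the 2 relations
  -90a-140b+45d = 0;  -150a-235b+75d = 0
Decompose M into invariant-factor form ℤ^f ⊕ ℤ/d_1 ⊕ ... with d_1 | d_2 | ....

Answer: M ≅ ℤ^2 ⊕ ℤ/5 ⊕ ℤ/15

Derivation:
rank_ℚ(R)=2; free=4−2=2
SNF(R) diag = [5, 15] → torsion [5, 15]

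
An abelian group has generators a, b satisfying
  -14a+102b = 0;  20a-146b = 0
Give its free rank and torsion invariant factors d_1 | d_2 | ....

Answer: M ≅ ℤ/2 ⊕ ℤ/2

Derivation:
rank_ℚ(R)=2; free=2−2=0
SNF(R) diag = [2, 2] → torsion [2, 2]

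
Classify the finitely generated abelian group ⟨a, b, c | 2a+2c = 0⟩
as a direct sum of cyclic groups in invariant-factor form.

Answer: M ≅ ℤ^2 ⊕ ℤ/2

Derivation:
rank_ℚ(R)=1; free=3−1=2
SNF(R) diag = [2] → torsion [2]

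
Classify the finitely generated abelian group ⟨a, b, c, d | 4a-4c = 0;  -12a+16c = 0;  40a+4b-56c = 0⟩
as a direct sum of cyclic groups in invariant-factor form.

Answer: M ≅ ℤ^1 ⊕ ℤ/4 ⊕ ℤ/4 ⊕ ℤ/4

Derivation:
rank_ℚ(R)=3; free=4−3=1
SNF(R) diag = [4, 4, 4] → torsion [4, 4, 4]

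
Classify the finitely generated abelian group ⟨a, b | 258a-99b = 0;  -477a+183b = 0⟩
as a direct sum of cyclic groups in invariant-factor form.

Answer: M ≅ ℤ/3 ⊕ ℤ/3

Derivation:
rank_ℚ(R)=2; free=2−2=0
SNF(R) diag = [3, 3] → torsion [3, 3]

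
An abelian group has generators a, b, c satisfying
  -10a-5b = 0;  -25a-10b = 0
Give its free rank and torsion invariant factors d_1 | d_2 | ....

rank_ℚ(R)=2; free=3−2=1
SNF(R) diag = [5, 5] → torsion [5, 5]

Answer: M ≅ ℤ^1 ⊕ ℤ/5 ⊕ ℤ/5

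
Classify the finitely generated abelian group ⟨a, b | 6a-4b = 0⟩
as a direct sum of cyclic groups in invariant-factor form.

Answer: M ≅ ℤ^1 ⊕ ℤ/2

Derivation:
rank_ℚ(R)=1; free=2−1=1
SNF(R) diag = [2] → torsion [2]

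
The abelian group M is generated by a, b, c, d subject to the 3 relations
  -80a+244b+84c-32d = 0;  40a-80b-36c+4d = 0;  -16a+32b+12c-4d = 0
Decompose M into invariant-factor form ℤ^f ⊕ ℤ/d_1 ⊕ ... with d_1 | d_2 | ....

rank_ℚ(R)=3; free=4−3=1
SNF(R) diag = [4, 12, 24] → torsion [4, 12, 24]

Answer: M ≅ ℤ^1 ⊕ ℤ/4 ⊕ ℤ/12 ⊕ ℤ/24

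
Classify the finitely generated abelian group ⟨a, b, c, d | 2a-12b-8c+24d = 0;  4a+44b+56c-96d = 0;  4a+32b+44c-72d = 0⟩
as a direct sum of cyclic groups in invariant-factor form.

Answer: M ≅ ℤ^1 ⊕ ℤ/2 ⊕ ℤ/4 ⊕ ℤ/12

Derivation:
rank_ℚ(R)=3; free=4−3=1
SNF(R) diag = [2, 4, 12] → torsion [2, 4, 12]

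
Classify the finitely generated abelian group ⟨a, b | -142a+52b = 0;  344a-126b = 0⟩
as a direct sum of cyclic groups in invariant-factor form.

Answer: M ≅ ℤ/2 ⊕ ℤ/2

Derivation:
rank_ℚ(R)=2; free=2−2=0
SNF(R) diag = [2, 2] → torsion [2, 2]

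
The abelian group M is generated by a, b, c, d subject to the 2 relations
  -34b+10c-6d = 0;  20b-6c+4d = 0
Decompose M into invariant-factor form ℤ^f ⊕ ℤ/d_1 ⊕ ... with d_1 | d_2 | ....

rank_ℚ(R)=2; free=4−2=2
SNF(R) diag = [2, 2] → torsion [2, 2]

Answer: M ≅ ℤ^2 ⊕ ℤ/2 ⊕ ℤ/2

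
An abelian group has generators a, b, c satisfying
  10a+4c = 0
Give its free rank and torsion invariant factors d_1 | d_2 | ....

Answer: M ≅ ℤ^2 ⊕ ℤ/2

Derivation:
rank_ℚ(R)=1; free=3−1=2
SNF(R) diag = [2] → torsion [2]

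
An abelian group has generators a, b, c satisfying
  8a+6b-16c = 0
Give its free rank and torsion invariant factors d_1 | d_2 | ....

Answer: M ≅ ℤ^2 ⊕ ℤ/2

Derivation:
rank_ℚ(R)=1; free=3−1=2
SNF(R) diag = [2] → torsion [2]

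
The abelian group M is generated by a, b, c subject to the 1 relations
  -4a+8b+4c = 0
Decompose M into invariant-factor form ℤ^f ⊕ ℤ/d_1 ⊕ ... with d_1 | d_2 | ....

rank_ℚ(R)=1; free=3−1=2
SNF(R) diag = [4] → torsion [4]

Answer: M ≅ ℤ^2 ⊕ ℤ/4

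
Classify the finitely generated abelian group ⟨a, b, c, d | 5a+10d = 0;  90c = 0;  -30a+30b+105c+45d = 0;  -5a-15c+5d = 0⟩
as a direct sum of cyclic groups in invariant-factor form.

Answer: M ≅ ℤ/5 ⊕ ℤ/15 ⊕ ℤ/30 ⊕ ℤ/90

Derivation:
rank_ℚ(R)=4; free=4−4=0
SNF(R) diag = [5, 15, 30, 90] → torsion [5, 15, 30, 90]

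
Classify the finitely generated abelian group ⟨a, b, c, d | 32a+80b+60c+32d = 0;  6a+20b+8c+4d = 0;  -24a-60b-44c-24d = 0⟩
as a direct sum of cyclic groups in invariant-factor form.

Answer: M ≅ ℤ^1 ⊕ ℤ/2 ⊕ ℤ/4 ⊕ ℤ/4

Derivation:
rank_ℚ(R)=3; free=4−3=1
SNF(R) diag = [2, 4, 4] → torsion [2, 4, 4]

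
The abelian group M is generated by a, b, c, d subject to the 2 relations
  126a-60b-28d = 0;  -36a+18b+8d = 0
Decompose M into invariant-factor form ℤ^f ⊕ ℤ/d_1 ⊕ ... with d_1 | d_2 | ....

rank_ℚ(R)=2; free=4−2=2
SNF(R) diag = [2, 6] → torsion [2, 6]

Answer: M ≅ ℤ^2 ⊕ ℤ/2 ⊕ ℤ/6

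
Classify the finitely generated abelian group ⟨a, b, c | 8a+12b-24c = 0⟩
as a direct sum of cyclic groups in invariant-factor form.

rank_ℚ(R)=1; free=3−1=2
SNF(R) diag = [4] → torsion [4]

Answer: M ≅ ℤ^2 ⊕ ℤ/4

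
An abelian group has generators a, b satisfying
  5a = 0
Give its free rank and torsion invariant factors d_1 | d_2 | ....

Answer: M ≅ ℤ^1 ⊕ ℤ/5

Derivation:
rank_ℚ(R)=1; free=2−1=1
SNF(R) diag = [5] → torsion [5]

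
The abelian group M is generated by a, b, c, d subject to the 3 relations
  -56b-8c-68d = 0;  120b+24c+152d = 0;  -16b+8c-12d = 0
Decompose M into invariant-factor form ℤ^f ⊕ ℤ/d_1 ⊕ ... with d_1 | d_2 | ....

rank_ℚ(R)=3; free=4−3=1
SNF(R) diag = [4, 8, 24] → torsion [4, 8, 24]

Answer: M ≅ ℤ^1 ⊕ ℤ/4 ⊕ ℤ/8 ⊕ ℤ/24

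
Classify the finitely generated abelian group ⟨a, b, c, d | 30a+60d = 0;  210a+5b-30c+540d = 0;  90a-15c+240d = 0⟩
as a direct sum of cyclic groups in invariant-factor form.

Answer: M ≅ ℤ^1 ⊕ ℤ/5 ⊕ ℤ/15 ⊕ ℤ/30

Derivation:
rank_ℚ(R)=3; free=4−3=1
SNF(R) diag = [5, 15, 30] → torsion [5, 15, 30]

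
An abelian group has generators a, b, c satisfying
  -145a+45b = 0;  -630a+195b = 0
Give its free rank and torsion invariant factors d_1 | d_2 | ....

rank_ℚ(R)=2; free=3−2=1
SNF(R) diag = [5, 15] → torsion [5, 15]

Answer: M ≅ ℤ^1 ⊕ ℤ/5 ⊕ ℤ/15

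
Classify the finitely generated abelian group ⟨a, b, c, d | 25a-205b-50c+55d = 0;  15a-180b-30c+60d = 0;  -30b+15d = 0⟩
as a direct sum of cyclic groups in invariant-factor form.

Answer: M ≅ ℤ^1 ⊕ ℤ/5 ⊕ ℤ/15 ⊕ ℤ/15

Derivation:
rank_ℚ(R)=3; free=4−3=1
SNF(R) diag = [5, 15, 15] → torsion [5, 15, 15]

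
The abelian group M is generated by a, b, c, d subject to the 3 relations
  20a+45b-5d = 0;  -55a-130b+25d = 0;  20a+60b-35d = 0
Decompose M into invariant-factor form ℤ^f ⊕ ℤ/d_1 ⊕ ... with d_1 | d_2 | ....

rank_ℚ(R)=3; free=4−3=1
SNF(R) diag = [5, 5, 15] → torsion [5, 5, 15]

Answer: M ≅ ℤ^1 ⊕ ℤ/5 ⊕ ℤ/5 ⊕ ℤ/15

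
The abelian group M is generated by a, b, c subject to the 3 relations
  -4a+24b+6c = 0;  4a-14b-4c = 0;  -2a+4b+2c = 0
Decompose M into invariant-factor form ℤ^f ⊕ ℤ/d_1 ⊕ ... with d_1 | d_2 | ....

Answer: M ≅ ℤ/2 ⊕ ℤ/2 ⊕ ℤ/6

Derivation:
rank_ℚ(R)=3; free=3−3=0
SNF(R) diag = [2, 2, 6] → torsion [2, 2, 6]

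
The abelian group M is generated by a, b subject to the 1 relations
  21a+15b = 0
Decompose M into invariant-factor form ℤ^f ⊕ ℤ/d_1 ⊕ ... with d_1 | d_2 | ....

Answer: M ≅ ℤ^1 ⊕ ℤ/3

Derivation:
rank_ℚ(R)=1; free=2−1=1
SNF(R) diag = [3] → torsion [3]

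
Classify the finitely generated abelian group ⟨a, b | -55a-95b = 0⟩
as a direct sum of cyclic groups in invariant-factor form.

rank_ℚ(R)=1; free=2−1=1
SNF(R) diag = [5] → torsion [5]

Answer: M ≅ ℤ^1 ⊕ ℤ/5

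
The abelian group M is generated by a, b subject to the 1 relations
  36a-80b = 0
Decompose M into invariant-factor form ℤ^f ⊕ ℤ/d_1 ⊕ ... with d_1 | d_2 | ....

rank_ℚ(R)=1; free=2−1=1
SNF(R) diag = [4] → torsion [4]

Answer: M ≅ ℤ^1 ⊕ ℤ/4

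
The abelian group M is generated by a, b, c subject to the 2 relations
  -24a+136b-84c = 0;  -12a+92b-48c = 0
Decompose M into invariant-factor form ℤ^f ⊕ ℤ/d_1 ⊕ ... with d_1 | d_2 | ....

Answer: M ≅ ℤ^1 ⊕ ℤ/4 ⊕ ℤ/12

Derivation:
rank_ℚ(R)=2; free=3−2=1
SNF(R) diag = [4, 12] → torsion [4, 12]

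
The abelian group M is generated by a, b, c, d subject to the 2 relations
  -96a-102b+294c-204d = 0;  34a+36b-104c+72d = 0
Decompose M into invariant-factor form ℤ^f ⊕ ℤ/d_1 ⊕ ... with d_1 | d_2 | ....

rank_ℚ(R)=2; free=4−2=2
SNF(R) diag = [2, 6] → torsion [2, 6]

Answer: M ≅ ℤ^2 ⊕ ℤ/2 ⊕ ℤ/6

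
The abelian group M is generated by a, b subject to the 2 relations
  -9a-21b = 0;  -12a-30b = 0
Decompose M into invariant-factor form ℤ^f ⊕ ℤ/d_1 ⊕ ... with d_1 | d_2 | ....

rank_ℚ(R)=2; free=2−2=0
SNF(R) diag = [3, 6] → torsion [3, 6]

Answer: M ≅ ℤ/3 ⊕ ℤ/6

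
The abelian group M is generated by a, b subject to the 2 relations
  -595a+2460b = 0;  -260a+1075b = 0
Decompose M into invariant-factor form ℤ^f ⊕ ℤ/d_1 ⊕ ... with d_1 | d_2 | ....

rank_ℚ(R)=2; free=2−2=0
SNF(R) diag = [5, 5] → torsion [5, 5]

Answer: M ≅ ℤ/5 ⊕ ℤ/5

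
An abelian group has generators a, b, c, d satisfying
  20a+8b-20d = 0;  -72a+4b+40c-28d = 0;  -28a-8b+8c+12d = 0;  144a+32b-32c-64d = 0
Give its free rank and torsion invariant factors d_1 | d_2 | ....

rank_ℚ(R)=4; free=4−4=0
SNF(R) diag = [4, 4, 8, 16] → torsion [4, 4, 8, 16]

Answer: M ≅ ℤ/4 ⊕ ℤ/4 ⊕ ℤ/8 ⊕ ℤ/16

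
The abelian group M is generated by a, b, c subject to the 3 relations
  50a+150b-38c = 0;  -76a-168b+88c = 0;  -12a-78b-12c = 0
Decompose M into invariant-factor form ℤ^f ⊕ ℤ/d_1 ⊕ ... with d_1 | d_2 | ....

Answer: M ≅ ℤ/2 ⊕ ℤ/6 ⊕ ℤ/12

Derivation:
rank_ℚ(R)=3; free=3−3=0
SNF(R) diag = [2, 6, 12] → torsion [2, 6, 12]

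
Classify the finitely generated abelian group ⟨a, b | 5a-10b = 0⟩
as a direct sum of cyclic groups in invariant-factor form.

Answer: M ≅ ℤ^1 ⊕ ℤ/5

Derivation:
rank_ℚ(R)=1; free=2−1=1
SNF(R) diag = [5] → torsion [5]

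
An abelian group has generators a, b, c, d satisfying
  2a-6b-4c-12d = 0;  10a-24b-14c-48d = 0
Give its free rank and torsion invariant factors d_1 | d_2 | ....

Answer: M ≅ ℤ^2 ⊕ ℤ/2 ⊕ ℤ/6

Derivation:
rank_ℚ(R)=2; free=4−2=2
SNF(R) diag = [2, 6] → torsion [2, 6]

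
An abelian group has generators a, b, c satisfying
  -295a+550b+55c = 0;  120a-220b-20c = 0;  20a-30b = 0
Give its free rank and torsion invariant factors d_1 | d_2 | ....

Answer: M ≅ ℤ/5 ⊕ ℤ/10 ⊕ ℤ/20

Derivation:
rank_ℚ(R)=3; free=3−3=0
SNF(R) diag = [5, 10, 20] → torsion [5, 10, 20]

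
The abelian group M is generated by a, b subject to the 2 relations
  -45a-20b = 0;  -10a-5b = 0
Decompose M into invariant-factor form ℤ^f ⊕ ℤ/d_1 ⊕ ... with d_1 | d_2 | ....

Answer: M ≅ ℤ/5 ⊕ ℤ/5

Derivation:
rank_ℚ(R)=2; free=2−2=0
SNF(R) diag = [5, 5] → torsion [5, 5]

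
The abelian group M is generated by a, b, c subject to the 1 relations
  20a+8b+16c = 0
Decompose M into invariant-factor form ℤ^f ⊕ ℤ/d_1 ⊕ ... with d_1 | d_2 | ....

rank_ℚ(R)=1; free=3−1=2
SNF(R) diag = [4] → torsion [4]

Answer: M ≅ ℤ^2 ⊕ ℤ/4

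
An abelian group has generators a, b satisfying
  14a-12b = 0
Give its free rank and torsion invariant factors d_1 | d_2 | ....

rank_ℚ(R)=1; free=2−1=1
SNF(R) diag = [2] → torsion [2]

Answer: M ≅ ℤ^1 ⊕ ℤ/2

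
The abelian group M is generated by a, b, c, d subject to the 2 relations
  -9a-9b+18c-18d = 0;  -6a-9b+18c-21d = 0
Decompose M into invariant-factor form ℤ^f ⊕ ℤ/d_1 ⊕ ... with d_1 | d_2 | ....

Answer: M ≅ ℤ^2 ⊕ ℤ/3 ⊕ ℤ/9

Derivation:
rank_ℚ(R)=2; free=4−2=2
SNF(R) diag = [3, 9] → torsion [3, 9]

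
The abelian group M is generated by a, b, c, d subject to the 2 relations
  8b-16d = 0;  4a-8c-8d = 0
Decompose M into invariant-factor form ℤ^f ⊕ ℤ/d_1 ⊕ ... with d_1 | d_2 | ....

rank_ℚ(R)=2; free=4−2=2
SNF(R) diag = [4, 8] → torsion [4, 8]

Answer: M ≅ ℤ^2 ⊕ ℤ/4 ⊕ ℤ/8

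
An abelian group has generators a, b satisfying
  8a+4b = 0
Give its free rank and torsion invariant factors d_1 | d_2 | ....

Answer: M ≅ ℤ^1 ⊕ ℤ/4

Derivation:
rank_ℚ(R)=1; free=2−1=1
SNF(R) diag = [4] → torsion [4]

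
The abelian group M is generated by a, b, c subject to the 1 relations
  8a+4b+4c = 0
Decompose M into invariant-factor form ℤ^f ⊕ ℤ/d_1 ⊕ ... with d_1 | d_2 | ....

rank_ℚ(R)=1; free=3−1=2
SNF(R) diag = [4] → torsion [4]

Answer: M ≅ ℤ^2 ⊕ ℤ/4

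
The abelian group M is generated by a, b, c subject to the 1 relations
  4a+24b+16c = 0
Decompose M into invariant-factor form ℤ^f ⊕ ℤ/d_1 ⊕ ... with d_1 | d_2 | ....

rank_ℚ(R)=1; free=3−1=2
SNF(R) diag = [4] → torsion [4]

Answer: M ≅ ℤ^2 ⊕ ℤ/4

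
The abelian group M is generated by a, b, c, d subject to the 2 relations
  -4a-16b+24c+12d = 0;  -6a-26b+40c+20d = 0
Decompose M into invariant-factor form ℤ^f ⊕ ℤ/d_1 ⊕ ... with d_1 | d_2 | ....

Answer: M ≅ ℤ^2 ⊕ ℤ/2 ⊕ ℤ/4

Derivation:
rank_ℚ(R)=2; free=4−2=2
SNF(R) diag = [2, 4] → torsion [2, 4]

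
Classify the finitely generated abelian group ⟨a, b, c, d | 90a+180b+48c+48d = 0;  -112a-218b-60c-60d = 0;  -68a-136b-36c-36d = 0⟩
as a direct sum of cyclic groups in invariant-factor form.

Answer: M ≅ ℤ^1 ⊕ ℤ/2 ⊕ ℤ/6 ⊕ ℤ/12

Derivation:
rank_ℚ(R)=3; free=4−3=1
SNF(R) diag = [2, 6, 12] → torsion [2, 6, 12]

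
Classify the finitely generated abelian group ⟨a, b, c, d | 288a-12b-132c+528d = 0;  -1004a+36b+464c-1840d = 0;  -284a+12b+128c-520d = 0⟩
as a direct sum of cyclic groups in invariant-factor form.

rank_ℚ(R)=3; free=4−3=1
SNF(R) diag = [4, 12, 24] → torsion [4, 12, 24]

Answer: M ≅ ℤ^1 ⊕ ℤ/4 ⊕ ℤ/12 ⊕ ℤ/24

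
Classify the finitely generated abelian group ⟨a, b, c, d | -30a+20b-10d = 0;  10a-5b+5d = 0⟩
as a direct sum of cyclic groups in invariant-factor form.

Answer: M ≅ ℤ^2 ⊕ ℤ/5 ⊕ ℤ/10

Derivation:
rank_ℚ(R)=2; free=4−2=2
SNF(R) diag = [5, 10] → torsion [5, 10]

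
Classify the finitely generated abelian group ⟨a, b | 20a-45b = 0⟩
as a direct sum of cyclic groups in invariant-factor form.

Answer: M ≅ ℤ^1 ⊕ ℤ/5

Derivation:
rank_ℚ(R)=1; free=2−1=1
SNF(R) diag = [5] → torsion [5]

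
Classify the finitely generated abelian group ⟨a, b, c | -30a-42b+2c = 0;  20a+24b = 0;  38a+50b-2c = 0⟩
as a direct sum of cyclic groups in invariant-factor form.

rank_ℚ(R)=3; free=3−3=0
SNF(R) diag = [2, 4, 8] → torsion [2, 4, 8]

Answer: M ≅ ℤ/2 ⊕ ℤ/4 ⊕ ℤ/8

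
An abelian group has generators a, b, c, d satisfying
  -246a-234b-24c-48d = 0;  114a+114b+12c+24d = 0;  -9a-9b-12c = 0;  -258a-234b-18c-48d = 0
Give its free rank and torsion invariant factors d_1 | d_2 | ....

Answer: M ≅ ℤ/3 ⊕ ℤ/6 ⊕ ℤ/12 ⊕ ℤ/24

Derivation:
rank_ℚ(R)=4; free=4−4=0
SNF(R) diag = [3, 6, 12, 24] → torsion [3, 6, 12, 24]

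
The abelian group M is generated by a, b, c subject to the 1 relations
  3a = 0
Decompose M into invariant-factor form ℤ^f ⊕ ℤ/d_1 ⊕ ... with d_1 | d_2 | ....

rank_ℚ(R)=1; free=3−1=2
SNF(R) diag = [3] → torsion [3]

Answer: M ≅ ℤ^2 ⊕ ℤ/3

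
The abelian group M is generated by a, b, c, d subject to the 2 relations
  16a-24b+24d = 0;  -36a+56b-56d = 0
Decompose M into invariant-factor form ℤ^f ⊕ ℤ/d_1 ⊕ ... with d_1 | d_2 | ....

rank_ℚ(R)=2; free=4−2=2
SNF(R) diag = [4, 8] → torsion [4, 8]

Answer: M ≅ ℤ^2 ⊕ ℤ/4 ⊕ ℤ/8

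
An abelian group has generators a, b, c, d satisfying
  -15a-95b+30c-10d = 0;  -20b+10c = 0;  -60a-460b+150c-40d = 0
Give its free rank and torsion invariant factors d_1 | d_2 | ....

rank_ℚ(R)=3; free=4−3=1
SNF(R) diag = [5, 10, 20] → torsion [5, 10, 20]

Answer: M ≅ ℤ^1 ⊕ ℤ/5 ⊕ ℤ/10 ⊕ ℤ/20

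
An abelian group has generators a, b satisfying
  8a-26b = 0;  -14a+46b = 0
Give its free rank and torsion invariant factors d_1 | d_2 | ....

Answer: M ≅ ℤ/2 ⊕ ℤ/2

Derivation:
rank_ℚ(R)=2; free=2−2=0
SNF(R) diag = [2, 2] → torsion [2, 2]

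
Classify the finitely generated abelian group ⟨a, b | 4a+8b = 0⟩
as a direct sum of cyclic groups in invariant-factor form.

rank_ℚ(R)=1; free=2−1=1
SNF(R) diag = [4] → torsion [4]

Answer: M ≅ ℤ^1 ⊕ ℤ/4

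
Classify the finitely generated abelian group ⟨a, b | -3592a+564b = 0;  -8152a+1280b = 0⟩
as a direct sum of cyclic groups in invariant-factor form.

rank_ℚ(R)=2; free=2−2=0
SNF(R) diag = [4, 8] → torsion [4, 8]

Answer: M ≅ ℤ/4 ⊕ ℤ/8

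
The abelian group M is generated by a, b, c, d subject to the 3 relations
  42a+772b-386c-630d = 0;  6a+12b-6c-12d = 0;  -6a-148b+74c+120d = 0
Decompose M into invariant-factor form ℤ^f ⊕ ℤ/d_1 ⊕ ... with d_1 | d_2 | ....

rank_ℚ(R)=3; free=4−3=1
SNF(R) diag = [2, 6, 12] → torsion [2, 6, 12]

Answer: M ≅ ℤ^1 ⊕ ℤ/2 ⊕ ℤ/6 ⊕ ℤ/12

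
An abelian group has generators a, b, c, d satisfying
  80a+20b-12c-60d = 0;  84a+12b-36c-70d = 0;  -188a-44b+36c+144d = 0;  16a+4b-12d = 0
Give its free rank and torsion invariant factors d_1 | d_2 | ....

rank_ℚ(R)=4; free=4−4=0
SNF(R) diag = [2, 4, 12, 12] → torsion [2, 4, 12, 12]

Answer: M ≅ ℤ/2 ⊕ ℤ/4 ⊕ ℤ/12 ⊕ ℤ/12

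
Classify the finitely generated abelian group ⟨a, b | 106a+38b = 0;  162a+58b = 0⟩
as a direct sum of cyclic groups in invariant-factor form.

Answer: M ≅ ℤ/2 ⊕ ℤ/4

Derivation:
rank_ℚ(R)=2; free=2−2=0
SNF(R) diag = [2, 4] → torsion [2, 4]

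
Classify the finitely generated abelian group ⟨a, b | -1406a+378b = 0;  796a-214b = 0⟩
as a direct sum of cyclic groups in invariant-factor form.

Answer: M ≅ ℤ/2 ⊕ ℤ/2

Derivation:
rank_ℚ(R)=2; free=2−2=0
SNF(R) diag = [2, 2] → torsion [2, 2]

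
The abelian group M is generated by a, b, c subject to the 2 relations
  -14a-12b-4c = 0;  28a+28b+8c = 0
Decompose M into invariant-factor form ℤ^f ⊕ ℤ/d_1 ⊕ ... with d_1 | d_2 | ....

rank_ℚ(R)=2; free=3−2=1
SNF(R) diag = [2, 4] → torsion [2, 4]

Answer: M ≅ ℤ^1 ⊕ ℤ/2 ⊕ ℤ/4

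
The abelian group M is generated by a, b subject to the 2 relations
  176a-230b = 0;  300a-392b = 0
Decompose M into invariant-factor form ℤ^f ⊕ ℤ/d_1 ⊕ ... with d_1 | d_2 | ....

rank_ℚ(R)=2; free=2−2=0
SNF(R) diag = [2, 4] → torsion [2, 4]

Answer: M ≅ ℤ/2 ⊕ ℤ/4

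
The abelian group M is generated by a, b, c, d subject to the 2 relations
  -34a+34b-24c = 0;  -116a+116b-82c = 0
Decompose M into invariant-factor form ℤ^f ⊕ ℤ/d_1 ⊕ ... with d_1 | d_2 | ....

rank_ℚ(R)=2; free=4−2=2
SNF(R) diag = [2, 2] → torsion [2, 2]

Answer: M ≅ ℤ^2 ⊕ ℤ/2 ⊕ ℤ/2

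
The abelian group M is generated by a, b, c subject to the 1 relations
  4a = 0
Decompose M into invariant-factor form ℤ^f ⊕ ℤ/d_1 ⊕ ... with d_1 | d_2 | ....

rank_ℚ(R)=1; free=3−1=2
SNF(R) diag = [4] → torsion [4]

Answer: M ≅ ℤ^2 ⊕ ℤ/4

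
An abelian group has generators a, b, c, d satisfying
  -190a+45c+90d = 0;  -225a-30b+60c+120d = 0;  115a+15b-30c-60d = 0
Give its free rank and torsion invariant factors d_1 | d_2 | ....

Answer: M ≅ ℤ^1 ⊕ ℤ/5 ⊕ ℤ/15 ⊕ ℤ/45

Derivation:
rank_ℚ(R)=3; free=4−3=1
SNF(R) diag = [5, 15, 45] → torsion [5, 15, 45]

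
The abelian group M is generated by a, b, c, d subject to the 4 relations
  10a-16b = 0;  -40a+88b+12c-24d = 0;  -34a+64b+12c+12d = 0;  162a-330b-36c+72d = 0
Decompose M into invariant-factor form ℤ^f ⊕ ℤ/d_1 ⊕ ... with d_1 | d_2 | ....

Answer: M ≅ ℤ/2 ⊕ ℤ/6 ⊕ ℤ/12 ⊕ ℤ/36

Derivation:
rank_ℚ(R)=4; free=4−4=0
SNF(R) diag = [2, 6, 12, 36] → torsion [2, 6, 12, 36]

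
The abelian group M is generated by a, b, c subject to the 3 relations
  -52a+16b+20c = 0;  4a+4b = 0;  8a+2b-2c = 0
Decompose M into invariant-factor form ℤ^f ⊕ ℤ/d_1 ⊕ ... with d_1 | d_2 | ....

Answer: M ≅ ℤ/2 ⊕ ℤ/4 ⊕ ℤ/8

Derivation:
rank_ℚ(R)=3; free=3−3=0
SNF(R) diag = [2, 4, 8] → torsion [2, 4, 8]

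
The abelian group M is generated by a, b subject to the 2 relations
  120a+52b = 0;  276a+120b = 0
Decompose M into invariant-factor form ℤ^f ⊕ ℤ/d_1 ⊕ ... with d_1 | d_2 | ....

Answer: M ≅ ℤ/4 ⊕ ℤ/12

Derivation:
rank_ℚ(R)=2; free=2−2=0
SNF(R) diag = [4, 12] → torsion [4, 12]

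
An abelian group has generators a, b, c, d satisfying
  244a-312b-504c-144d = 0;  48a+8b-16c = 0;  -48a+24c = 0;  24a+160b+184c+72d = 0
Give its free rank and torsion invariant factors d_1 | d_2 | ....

Answer: M ≅ ℤ/4 ⊕ ℤ/8 ⊕ ℤ/24 ⊕ ℤ/72

Derivation:
rank_ℚ(R)=4; free=4−4=0
SNF(R) diag = [4, 8, 24, 72] → torsion [4, 8, 24, 72]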